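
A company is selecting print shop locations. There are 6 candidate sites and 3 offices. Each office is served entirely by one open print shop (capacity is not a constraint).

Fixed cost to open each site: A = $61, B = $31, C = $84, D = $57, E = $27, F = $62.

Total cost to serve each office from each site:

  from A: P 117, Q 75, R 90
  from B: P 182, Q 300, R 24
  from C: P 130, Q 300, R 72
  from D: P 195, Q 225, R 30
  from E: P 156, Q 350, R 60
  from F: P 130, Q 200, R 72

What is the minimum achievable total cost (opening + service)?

Minimum total cost: 308

For any fixed open set, each office goes to its cheapest open site; total = fixed + service.
{A, B}: P→A 117, Q→A 75, R→B 24. Service 216; fixed 92; total 308.
{A, B, E}: service 216 + fixed 119 = 335
{A, D}: P→A 117, Q→A 75, R→D 30. Service 222; fixed 118; total 340.
{A, B, C, D, E, F}: service 216 + fixed 322 = 538
No other subset beats 308.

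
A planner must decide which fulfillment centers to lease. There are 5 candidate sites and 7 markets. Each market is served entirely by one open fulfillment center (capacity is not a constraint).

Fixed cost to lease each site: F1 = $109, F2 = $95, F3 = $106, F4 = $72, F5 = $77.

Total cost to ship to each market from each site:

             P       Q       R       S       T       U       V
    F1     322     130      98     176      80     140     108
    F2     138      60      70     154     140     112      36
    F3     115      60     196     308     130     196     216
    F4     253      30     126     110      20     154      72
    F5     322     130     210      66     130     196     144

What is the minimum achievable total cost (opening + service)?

Minimum total cost: 683

For any fixed open set, each market goes to its cheapest open site; total = fixed + service.
{F2, F4}: P→F2 138, Q→F4 30, R→F2 70, S→F4 110, T→F4 20, U→F2 112, V→F2 36. Service 516; fixed 167; total 683.
{F2, F4, F5}: service 472 + fixed 244 = 716
{F2, F3, F4}: P→F3 115, Q→F4 30, R→F2 70, S→F4 110, T→F4 20, U→F2 112, V→F2 36. Service 493; fixed 273; total 766.
{F1, F2, F3, F4, F5}: service 449 + fixed 459 = 908
No other subset beats 683.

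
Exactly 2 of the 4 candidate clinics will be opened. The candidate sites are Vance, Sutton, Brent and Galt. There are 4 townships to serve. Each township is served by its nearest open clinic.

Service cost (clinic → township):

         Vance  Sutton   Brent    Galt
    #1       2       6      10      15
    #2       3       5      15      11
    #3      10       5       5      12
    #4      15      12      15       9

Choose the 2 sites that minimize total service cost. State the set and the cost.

Choose Vance and Sutton; total service cost 22.

With exactly 2 open, each township uses its cheapest among the chosen.
{Vance, Sutton}: #1→Vance 2, #2→Vance 3, #3→Sutton 5, #4→Sutton 12. Service cost 22.
{Vance, Galt}: service cost 24
{Vance, Brent}: service cost 25
Among all 6 size-2 choices, {Vance, Sutton} is lowest.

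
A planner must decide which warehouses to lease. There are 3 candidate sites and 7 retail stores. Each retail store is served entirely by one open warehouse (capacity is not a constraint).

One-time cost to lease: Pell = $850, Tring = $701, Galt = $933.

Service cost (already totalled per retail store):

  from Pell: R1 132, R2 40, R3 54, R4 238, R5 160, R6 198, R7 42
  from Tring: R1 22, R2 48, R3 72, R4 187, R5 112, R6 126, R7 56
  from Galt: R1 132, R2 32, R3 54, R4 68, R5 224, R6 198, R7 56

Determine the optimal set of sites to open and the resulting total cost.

For any fixed open set, each retail store goes to its cheapest open site; total = fixed + service.
{Tring}: R1→Tring 22, R2→Tring 48, R3→Tring 72, R4→Tring 187, R5→Tring 112, R6→Tring 126, R7→Tring 56. Service 623; fixed 701; total 1324.
{Galt}: R1→Galt 132, R2→Galt 32, R3→Galt 54, R4→Galt 68, R5→Galt 224, R6→Galt 198, R7→Galt 56. Service 764; fixed 933; total 1697.
{Pell}: R1→Pell 132, R2→Pell 40, R3→Pell 54, R4→Pell 238, R5→Pell 160, R6→Pell 198, R7→Pell 42. Service 864; fixed 850; total 1714.
{Pell, Tring, Galt}: service 456 + fixed 2484 = 2940
No other subset beats 1324.

Open Tring only; minimum total cost 1324.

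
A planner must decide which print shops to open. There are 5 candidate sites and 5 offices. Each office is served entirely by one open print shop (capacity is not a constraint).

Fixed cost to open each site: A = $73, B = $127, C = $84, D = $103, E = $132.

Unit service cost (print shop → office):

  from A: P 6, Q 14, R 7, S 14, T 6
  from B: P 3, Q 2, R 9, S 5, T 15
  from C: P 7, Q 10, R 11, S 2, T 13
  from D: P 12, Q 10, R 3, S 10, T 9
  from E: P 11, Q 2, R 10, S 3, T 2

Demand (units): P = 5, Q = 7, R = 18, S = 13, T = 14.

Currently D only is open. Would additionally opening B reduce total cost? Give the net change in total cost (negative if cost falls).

Current service cost with {D}: 440.
Adding B: each office re-picks its cheapest; new service cost 274, saving 166.
Extra fixed cost: 127. Net change = 127 − 166 = -39.
(Totals: 543 → 504.)

Yes — net change −39 (cost falls by 39).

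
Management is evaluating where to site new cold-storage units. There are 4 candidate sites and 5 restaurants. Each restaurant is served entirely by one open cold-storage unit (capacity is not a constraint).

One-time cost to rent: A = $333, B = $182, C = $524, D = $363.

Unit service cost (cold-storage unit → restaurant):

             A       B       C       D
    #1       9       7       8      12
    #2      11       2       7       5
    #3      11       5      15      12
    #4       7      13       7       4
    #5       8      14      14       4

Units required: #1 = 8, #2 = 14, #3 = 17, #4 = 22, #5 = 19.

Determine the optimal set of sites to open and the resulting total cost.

Open B and D; minimum total cost 878.

For any fixed open set, each restaurant goes to its cheapest open site; total = fixed + service.
{B, D}: #1→B 7·8=56, #2→B 2·14=28, #3→B 5·17=85, #4→D 4·22=88, #5→D 4·19=76. Service 333; fixed 545; total 878.
{D}: service 534 + fixed 363 = 897
{B}: service 721 + fixed 182 = 903
{A, B, C, D}: service 333 + fixed 1402 = 1735
(All 15 nonempty subsets were checked; B and D is lowest.)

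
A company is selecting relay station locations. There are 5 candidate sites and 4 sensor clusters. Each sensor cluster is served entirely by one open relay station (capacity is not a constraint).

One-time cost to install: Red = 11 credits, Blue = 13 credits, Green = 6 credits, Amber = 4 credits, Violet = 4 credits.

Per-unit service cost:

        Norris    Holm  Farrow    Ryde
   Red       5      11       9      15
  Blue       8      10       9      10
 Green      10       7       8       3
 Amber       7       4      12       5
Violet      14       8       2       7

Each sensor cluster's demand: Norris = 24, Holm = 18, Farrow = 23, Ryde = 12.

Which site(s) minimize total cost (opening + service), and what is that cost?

For any fixed open set, each sensor cluster goes to its cheapest open site; total = fixed + service.
{Red, Green, Amber, Violet}: Norris→Red 5·24=120, Holm→Amber 4·18=72, Farrow→Violet 2·23=46, Ryde→Green 3·12=36. Service 274; fixed 25; total 299.
{Red, Blue, Green, Amber, Violet}: service 274 + fixed 38 = 312
{Red, Amber, Violet}: service 298 + fixed 19 = 317
{Amber}: service 576 + fixed 4 = 580
No other subset beats 299.

Open Red, Green, Amber and Violet; minimum total cost 299.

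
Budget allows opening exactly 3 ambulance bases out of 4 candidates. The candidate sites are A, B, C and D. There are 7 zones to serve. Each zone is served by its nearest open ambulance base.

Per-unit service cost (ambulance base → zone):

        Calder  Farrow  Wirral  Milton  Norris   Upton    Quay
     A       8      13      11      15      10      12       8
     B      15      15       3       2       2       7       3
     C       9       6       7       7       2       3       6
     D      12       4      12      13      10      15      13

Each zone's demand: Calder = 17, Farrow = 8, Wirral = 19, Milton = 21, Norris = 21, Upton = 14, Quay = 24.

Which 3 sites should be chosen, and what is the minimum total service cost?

Choose A, B and C; total service cost 439.

With exactly 3 open, each zone uses its cheapest among the chosen.
{A, B, C}: Calder→A 8·17=136, Farrow→C 6·8=48, Wirral→B 3·19=57, Milton→B 2·21=42, Norris→B 2·21=42, Upton→C 3·14=42, Quay→B 3·24=72. Service cost 439.
{B, C, D}: service cost 440
{A, B, D}: service cost 479
Among all 4 size-3 choices, {A, B, C} is lowest.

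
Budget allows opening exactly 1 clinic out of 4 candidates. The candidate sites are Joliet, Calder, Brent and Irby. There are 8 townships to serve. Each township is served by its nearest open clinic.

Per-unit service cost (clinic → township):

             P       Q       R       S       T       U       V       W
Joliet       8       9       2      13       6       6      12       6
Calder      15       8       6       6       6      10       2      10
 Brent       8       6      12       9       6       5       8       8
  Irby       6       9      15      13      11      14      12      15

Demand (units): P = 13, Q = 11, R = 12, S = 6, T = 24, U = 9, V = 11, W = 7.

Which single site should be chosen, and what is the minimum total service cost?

With exactly 1 open, each township uses its cheapest among the chosen.
{Joliet}: P→Joliet 8·13=104, Q→Joliet 9·11=99, R→Joliet 2·12=24, S→Joliet 13·6=78, T→Joliet 6·24=144, U→Joliet 6·9=54, V→Joliet 12·11=132, W→Joliet 6·7=42. Service cost 677.
{Brent}: service cost 701
{Calder}: service cost 717
Among all 4 size-1 choices, {Joliet} is lowest.

Choose Joliet only; total service cost 677.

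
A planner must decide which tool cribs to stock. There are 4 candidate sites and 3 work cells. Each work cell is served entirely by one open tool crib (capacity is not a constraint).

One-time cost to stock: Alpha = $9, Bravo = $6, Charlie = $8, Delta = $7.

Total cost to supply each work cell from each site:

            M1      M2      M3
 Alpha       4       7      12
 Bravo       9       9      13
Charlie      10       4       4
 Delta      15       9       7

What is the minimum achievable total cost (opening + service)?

Minimum total cost: 26

For any fixed open set, each work cell goes to its cheapest open site; total = fixed + service.
{Charlie}: M1→Charlie 10, M2→Charlie 4, M3→Charlie 4. Service 18; fixed 8; total 26.
{Alpha, Charlie}: service 12 + fixed 17 = 29
{Bravo, Charlie}: service 17 + fixed 14 = 31
{Alpha, Bravo, Charlie, Delta}: M1→Alpha 4, M2→Charlie 4, M3→Charlie 4. Service 12; fixed 30; total 42.
No other subset beats 26.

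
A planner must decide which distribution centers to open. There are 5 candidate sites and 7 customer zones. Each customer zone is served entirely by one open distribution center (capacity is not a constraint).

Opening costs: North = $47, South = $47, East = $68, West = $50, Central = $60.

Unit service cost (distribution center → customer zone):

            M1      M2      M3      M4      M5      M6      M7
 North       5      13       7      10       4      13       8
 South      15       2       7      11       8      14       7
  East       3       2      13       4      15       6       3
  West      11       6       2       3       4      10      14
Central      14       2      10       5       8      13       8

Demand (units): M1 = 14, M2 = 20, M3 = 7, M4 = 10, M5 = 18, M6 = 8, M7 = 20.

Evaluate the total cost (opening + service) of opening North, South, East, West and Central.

Total cost: 578

Each customer zone is assigned to its cheapest site among the open ones.
{North, South, East, West, Central}: M1→East 3·14=42, M2→South 2·20=40, M3→West 2·7=14, M4→West 3·10=30, M5→North 4·18=72, M6→East 6·8=48, M7→East 3·20=60. Service 306; fixed 272; total 578.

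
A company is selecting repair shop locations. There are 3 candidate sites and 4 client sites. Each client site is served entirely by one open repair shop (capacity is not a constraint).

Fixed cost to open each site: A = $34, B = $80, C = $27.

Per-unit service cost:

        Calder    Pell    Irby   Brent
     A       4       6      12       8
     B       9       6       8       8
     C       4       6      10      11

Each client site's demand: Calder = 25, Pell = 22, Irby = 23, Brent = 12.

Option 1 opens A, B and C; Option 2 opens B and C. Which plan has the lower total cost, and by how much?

Option 2 is cheaper by 34.

Option 1: {A, B, C}: Calder→A 4·25=100, Pell→A 6·22=132, Irby→B 8·23=184, Brent→A 8·12=96. Service 512; fixed 141; total 653.
Option 2: {B, C}: Calder→C 4·25=100, Pell→B 6·22=132, Irby→B 8·23=184, Brent→B 8·12=96. Service 512; fixed 107; total 619.
Difference: |653 − 619| = 34.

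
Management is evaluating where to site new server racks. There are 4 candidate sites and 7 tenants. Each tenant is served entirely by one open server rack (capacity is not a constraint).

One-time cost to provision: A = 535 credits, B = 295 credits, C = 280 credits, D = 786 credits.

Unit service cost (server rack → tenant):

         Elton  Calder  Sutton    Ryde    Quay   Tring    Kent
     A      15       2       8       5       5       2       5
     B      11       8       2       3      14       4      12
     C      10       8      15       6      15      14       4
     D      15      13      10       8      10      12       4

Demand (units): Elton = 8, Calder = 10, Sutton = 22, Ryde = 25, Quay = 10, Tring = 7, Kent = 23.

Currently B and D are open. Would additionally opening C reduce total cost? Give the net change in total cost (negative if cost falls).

Current service cost with {B, D}: 507.
Adding C: each tenant re-picks its cheapest; new service cost 499, saving 8.
Extra fixed cost: 280. Net change = 280 − 8 = 272.
(Totals: 1588 → 1860.)

No — net change +272 (cost rises by 272).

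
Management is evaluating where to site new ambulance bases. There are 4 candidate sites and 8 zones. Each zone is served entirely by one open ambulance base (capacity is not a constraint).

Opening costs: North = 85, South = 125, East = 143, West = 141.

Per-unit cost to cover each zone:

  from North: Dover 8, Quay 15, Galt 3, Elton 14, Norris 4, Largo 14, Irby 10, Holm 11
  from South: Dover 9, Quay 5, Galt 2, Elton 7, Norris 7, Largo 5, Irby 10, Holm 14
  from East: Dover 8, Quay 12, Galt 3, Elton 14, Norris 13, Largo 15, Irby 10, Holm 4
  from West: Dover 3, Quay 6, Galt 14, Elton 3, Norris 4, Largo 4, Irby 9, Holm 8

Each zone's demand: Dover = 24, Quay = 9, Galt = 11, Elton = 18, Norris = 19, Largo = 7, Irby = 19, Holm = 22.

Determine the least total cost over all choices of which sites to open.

Minimum total cost: 860

For any fixed open set, each zone goes to its cheapest open site; total = fixed + service.
{East, West}: Dover→West 3·24=72, Quay→West 6·9=54, Galt→East 3·11=33, Elton→West 3·18=54, Norris→West 4·19=76, Largo→West 4·7=28, Irby→West 9·19=171, Holm→East 4·22=88. Service 576; fixed 284; total 860.
{North, West}: Dover→West 3·24=72, Quay→West 6·9=54, Galt→North 3·11=33, Elton→West 3·18=54, Norris→North 4·19=76, Largo→West 4·7=28, Irby→West 9·19=171, Holm→West 8·22=176. Service 664; fixed 226; total 890.
{South, West}: service 644 + fixed 266 = 910
{North, South, East, West}: Dover→West 3·24=72, Quay→South 5·9=45, Galt→South 2·11=22, Elton→West 3·18=54, Norris→North 4·19=76, Largo→West 4·7=28, Irby→West 9·19=171, Holm→East 4·22=88. Service 556; fixed 494; total 1050.
No other subset beats 860.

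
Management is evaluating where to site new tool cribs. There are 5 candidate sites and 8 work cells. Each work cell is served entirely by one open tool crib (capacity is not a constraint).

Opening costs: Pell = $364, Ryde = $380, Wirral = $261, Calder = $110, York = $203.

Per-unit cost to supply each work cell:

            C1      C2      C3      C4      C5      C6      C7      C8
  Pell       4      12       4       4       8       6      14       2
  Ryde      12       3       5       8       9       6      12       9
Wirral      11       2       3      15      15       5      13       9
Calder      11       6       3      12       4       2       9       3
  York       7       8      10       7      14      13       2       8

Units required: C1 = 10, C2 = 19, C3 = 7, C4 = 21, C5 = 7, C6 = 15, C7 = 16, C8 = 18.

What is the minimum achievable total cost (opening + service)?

Minimum total cost: 809

For any fixed open set, each work cell goes to its cheapest open site; total = fixed + service.
{Calder, York}: C1→York 7·10=70, C2→Calder 6·19=114, C3→Calder 3·7=21, C4→York 7·21=147, C5→Calder 4·7=28, C6→Calder 2·15=30, C7→York 2·16=32, C8→Calder 3·18=54. Service 496; fixed 313; total 809.
{Calder}: service 753 + fixed 110 = 863
{Pell, Calder}: C1→Pell 4·10=40, C2→Calder 6·19=114, C3→Calder 3·7=21, C4→Pell 4·21=84, C5→Calder 4·7=28, C6→Calder 2·15=30, C7→Calder 9·16=144, C8→Pell 2·18=36. Service 497; fixed 474; total 971.
{Pell, Ryde, Wirral, Calder, York}: service 309 + fixed 1318 = 1627
No other subset beats 809.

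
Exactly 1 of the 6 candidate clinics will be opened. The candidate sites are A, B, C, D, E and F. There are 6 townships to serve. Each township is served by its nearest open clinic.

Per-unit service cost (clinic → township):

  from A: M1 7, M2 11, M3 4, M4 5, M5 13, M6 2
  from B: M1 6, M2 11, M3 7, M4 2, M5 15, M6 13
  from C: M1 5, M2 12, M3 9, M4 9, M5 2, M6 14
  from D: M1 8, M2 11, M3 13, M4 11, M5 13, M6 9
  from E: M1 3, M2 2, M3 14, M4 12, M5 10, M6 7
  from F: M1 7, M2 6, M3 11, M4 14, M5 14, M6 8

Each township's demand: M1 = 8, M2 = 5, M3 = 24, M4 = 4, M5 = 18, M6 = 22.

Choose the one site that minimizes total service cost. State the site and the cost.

With exactly 1 open, each township uses its cheapest among the chosen.
{A}: M1→A 7·8=56, M2→A 11·5=55, M3→A 4·24=96, M4→A 5·4=20, M5→A 13·18=234, M6→A 2·22=44. Service cost 505.
{C}: service cost 696
{E}: service cost 752
Among all 6 size-1 choices, {A} is lowest.

Choose A only; total service cost 505.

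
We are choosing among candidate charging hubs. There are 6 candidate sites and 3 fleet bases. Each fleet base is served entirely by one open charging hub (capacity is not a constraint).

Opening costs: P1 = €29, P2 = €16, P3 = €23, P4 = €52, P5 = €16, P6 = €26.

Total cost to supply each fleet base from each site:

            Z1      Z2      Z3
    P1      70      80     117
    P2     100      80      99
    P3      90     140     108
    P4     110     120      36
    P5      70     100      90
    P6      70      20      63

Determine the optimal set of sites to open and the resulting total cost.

For any fixed open set, each fleet base goes to its cheapest open site; total = fixed + service.
{P6}: Z1→P6 70, Z2→P6 20, Z3→P6 63. Service 153; fixed 26; total 179.
{P2, P6}: service 153 + fixed 42 = 195
{P5, P6}: service 153 + fixed 42 = 195
{P1, P2, P3, P4, P5, P6}: service 126 + fixed 162 = 288
No other subset beats 179.

Open P6 only; minimum total cost 179.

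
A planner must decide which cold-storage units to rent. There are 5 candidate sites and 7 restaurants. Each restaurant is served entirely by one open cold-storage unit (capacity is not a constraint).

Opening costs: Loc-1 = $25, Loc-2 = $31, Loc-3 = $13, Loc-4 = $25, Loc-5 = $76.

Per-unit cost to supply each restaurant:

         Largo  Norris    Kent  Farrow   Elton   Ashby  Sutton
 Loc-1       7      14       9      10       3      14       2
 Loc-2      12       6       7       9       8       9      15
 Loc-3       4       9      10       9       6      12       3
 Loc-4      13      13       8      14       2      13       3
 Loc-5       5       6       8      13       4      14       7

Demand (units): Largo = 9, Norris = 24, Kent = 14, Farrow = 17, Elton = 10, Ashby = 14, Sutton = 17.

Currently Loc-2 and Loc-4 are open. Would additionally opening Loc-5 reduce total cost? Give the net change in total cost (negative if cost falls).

Current service cost with {Loc-2, Loc-4}: 700.
Adding Loc-5: each restaurant re-picks its cheapest; new service cost 637, saving 63.
Extra fixed cost: 76. Net change = 76 − 63 = 13.
(Totals: 756 → 769.)

No — net change +13 (cost rises by 13).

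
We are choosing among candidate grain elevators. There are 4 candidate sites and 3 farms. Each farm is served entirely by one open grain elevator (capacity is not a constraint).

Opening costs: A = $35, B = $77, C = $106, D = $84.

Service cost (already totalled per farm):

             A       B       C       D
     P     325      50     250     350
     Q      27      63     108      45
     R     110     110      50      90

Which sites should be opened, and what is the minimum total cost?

For any fixed open set, each farm goes to its cheapest open site; total = fixed + service.
{A, B}: P→B 50, Q→A 27, R→A 110. Service 187; fixed 112; total 299.
{B}: service 223 + fixed 77 = 300
{A, B, C}: service 127 + fixed 218 = 345
{A, B, C, D}: service 127 + fixed 302 = 429
No other subset beats 299.

Open A and B; minimum total cost 299.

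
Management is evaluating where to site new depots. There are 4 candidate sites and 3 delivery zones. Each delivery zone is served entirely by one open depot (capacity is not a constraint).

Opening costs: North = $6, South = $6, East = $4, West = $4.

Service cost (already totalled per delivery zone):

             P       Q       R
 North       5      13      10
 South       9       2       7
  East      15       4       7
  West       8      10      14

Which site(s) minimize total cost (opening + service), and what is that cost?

For any fixed open set, each delivery zone goes to its cheapest open site; total = fixed + service.
{South}: P→South 9, Q→South 2, R→South 7. Service 18; fixed 6; total 24.
{North, South}: service 14 + fixed 12 = 26
{North, East}: service 16 + fixed 10 = 26
{North, South, East, West}: P→North 5, Q→South 2, R→South 7. Service 14; fixed 20; total 34.
No other subset beats 24.

Open South only; minimum total cost 24.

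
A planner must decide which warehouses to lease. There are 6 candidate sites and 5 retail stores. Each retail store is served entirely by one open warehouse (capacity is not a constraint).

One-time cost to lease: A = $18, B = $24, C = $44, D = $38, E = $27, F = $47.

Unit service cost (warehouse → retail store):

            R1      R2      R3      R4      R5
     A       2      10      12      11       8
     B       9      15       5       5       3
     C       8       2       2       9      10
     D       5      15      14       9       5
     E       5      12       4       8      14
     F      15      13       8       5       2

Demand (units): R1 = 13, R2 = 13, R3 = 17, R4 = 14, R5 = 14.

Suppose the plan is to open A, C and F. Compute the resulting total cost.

Total cost: 293

Each retail store is assigned to its cheapest site among the open ones.
{A, C, F}: R1→A 2·13=26, R2→C 2·13=26, R3→C 2·17=34, R4→F 5·14=70, R5→F 2·14=28. Service 184; fixed 109; total 293.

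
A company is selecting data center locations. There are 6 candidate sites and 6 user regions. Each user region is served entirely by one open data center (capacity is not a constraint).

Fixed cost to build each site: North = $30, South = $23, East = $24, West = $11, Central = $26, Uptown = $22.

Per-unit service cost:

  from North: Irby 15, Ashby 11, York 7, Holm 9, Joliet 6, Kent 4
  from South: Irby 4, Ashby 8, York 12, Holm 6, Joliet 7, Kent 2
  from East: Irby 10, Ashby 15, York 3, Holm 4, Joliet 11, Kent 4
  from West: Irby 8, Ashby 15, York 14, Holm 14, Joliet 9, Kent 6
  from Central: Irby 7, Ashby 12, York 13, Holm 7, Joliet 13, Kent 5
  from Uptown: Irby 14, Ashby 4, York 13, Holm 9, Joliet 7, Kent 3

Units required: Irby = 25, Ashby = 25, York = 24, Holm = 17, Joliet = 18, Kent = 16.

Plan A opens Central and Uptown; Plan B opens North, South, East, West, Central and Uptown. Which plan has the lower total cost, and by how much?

Plan B is cheaper by 312.

Plan A: {Central, Uptown}: Irby→Central 7·25=175, Ashby→Uptown 4·25=100, York→Central 13·24=312, Holm→Central 7·17=119, Joliet→Uptown 7·18=126, Kent→Uptown 3·16=48. Service 880; fixed 48; total 928.
Plan B: {North, South, East, West, Central, Uptown}: Irby→South 4·25=100, Ashby→Uptown 4·25=100, York→East 3·24=72, Holm→East 4·17=68, Joliet→North 6·18=108, Kent→South 2·16=32. Service 480; fixed 136; total 616.
Difference: |928 − 616| = 312.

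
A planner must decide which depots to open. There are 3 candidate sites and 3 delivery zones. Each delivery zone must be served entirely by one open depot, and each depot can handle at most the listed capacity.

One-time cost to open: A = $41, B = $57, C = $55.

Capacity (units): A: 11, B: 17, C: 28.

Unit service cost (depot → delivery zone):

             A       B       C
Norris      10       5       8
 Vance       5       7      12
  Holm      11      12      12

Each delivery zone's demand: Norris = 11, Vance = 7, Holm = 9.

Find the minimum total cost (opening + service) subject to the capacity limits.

Minimum total cost: 327

Open {A, C}: Norris→C 8·11=88, Vance→A 5·7=35, Holm→C 12·9=108.
Loads: A carries 7/11, C carries 20/28. Service 231; fixed 96; total 327.
Next best feasible plan costs 335.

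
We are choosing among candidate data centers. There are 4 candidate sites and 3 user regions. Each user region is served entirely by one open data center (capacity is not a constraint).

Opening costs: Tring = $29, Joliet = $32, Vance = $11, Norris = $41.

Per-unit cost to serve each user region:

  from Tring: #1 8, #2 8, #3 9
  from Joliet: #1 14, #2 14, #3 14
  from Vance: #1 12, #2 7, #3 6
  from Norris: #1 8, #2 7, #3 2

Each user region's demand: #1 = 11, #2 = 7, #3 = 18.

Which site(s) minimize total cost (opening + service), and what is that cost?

For any fixed open set, each user region goes to its cheapest open site; total = fixed + service.
{Norris}: #1→Norris 8·11=88, #2→Norris 7·7=49, #3→Norris 2·18=36. Service 173; fixed 41; total 214.
{Vance, Norris}: #1→Norris 8·11=88, #2→Vance 7·7=49, #3→Norris 2·18=36. Service 173; fixed 52; total 225.
{Tring, Norris}: #1→Tring 8·11=88, #2→Norris 7·7=49, #3→Norris 2·18=36. Service 173; fixed 70; total 243.
{Tring, Joliet, Vance, Norris}: #1→Tring 8·11=88, #2→Vance 7·7=49, #3→Norris 2·18=36. Service 173; fixed 113; total 286.
(All 15 nonempty subsets were checked; Norris only is lowest.)

Open Norris only; minimum total cost 214.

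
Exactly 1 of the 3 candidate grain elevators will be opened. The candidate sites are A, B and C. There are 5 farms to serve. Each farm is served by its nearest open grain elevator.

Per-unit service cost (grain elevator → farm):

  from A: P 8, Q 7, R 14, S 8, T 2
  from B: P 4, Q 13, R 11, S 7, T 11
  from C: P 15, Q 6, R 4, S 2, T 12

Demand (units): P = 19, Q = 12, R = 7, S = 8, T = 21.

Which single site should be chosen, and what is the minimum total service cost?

Choose A only; total service cost 440.

With exactly 1 open, each farm uses its cheapest among the chosen.
{A}: P→A 8·19=152, Q→A 7·12=84, R→A 14·7=98, S→A 8·8=64, T→A 2·21=42. Service cost 440.
{B}: service cost 596
{C}: service cost 653
Among all 3 size-1 choices, {A} is lowest.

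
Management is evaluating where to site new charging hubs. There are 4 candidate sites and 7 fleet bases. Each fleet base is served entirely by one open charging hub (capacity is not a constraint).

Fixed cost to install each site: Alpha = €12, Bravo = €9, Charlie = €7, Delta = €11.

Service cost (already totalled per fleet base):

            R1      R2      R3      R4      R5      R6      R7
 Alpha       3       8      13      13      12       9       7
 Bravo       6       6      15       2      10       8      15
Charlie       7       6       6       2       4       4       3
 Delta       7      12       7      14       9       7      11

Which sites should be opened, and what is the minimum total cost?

For any fixed open set, each fleet base goes to its cheapest open site; total = fixed + service.
{Charlie}: R1→Charlie 7, R2→Charlie 6, R3→Charlie 6, R4→Charlie 2, R5→Charlie 4, R6→Charlie 4, R7→Charlie 3. Service 32; fixed 7; total 39.
{Alpha, Charlie}: R1→Alpha 3, R2→Charlie 6, R3→Charlie 6, R4→Charlie 2, R5→Charlie 4, R6→Charlie 4, R7→Charlie 3. Service 28; fixed 19; total 47.
{Bravo, Charlie}: service 31 + fixed 16 = 47
{Alpha, Bravo, Charlie, Delta}: service 28 + fixed 39 = 67
No other subset beats 39.

Open Charlie only; minimum total cost 39.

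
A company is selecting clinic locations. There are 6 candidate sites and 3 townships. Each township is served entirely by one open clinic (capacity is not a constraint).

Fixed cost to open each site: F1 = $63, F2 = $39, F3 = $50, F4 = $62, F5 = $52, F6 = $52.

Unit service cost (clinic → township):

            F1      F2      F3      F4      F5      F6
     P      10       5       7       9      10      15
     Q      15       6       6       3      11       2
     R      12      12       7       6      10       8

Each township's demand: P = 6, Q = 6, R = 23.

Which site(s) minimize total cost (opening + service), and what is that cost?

For any fixed open set, each township goes to its cheapest open site; total = fixed + service.
{F4}: P→F4 9·6=54, Q→F4 3·6=18, R→F4 6·23=138. Service 210; fixed 62; total 272.
{F2, F4}: service 186 + fixed 101 = 287
{F3}: service 239 + fixed 50 = 289
{F1, F2, F3, F4, F5, F6}: service 180 + fixed 318 = 498
No other subset beats 272.

Open F4 only; minimum total cost 272.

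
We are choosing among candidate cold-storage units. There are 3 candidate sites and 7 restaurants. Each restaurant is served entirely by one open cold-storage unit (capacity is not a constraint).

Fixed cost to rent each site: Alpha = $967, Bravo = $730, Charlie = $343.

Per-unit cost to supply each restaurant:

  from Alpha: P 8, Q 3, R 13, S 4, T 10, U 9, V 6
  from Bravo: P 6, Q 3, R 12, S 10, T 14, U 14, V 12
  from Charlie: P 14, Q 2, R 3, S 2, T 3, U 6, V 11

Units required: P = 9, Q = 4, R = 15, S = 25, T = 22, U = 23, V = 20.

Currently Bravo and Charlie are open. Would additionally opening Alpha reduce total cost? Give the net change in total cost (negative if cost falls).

No — net change +867 (cost rises by 867).

Current service cost with {Bravo, Charlie}: 581.
Adding Alpha: each restaurant re-picks its cheapest; new service cost 481, saving 100.
Extra fixed cost: 967. Net change = 967 − 100 = 867.
(Totals: 1654 → 2521.)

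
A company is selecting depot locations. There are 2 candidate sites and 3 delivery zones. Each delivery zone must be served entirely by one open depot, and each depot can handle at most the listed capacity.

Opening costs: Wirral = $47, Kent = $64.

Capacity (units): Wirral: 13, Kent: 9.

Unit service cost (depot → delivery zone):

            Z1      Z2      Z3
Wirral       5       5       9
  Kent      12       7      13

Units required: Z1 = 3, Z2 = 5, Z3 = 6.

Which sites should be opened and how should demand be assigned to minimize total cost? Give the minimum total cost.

Minimum total cost: 215

Open {Wirral, Kent}: Z1→Wirral 5·3=15, Z2→Kent 7·5=35, Z3→Wirral 9·6=54.
Loads: Wirral carries 9/13, Kent carries 5/9. Service 104; fixed 111; total 215.
Next best feasible plan costs 226.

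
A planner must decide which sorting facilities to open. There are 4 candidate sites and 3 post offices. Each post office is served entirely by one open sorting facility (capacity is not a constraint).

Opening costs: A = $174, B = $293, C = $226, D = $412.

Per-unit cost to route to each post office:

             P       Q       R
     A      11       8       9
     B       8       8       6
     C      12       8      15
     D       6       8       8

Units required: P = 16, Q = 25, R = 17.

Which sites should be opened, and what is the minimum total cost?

For any fixed open set, each post office goes to its cheapest open site; total = fixed + service.
{A}: P→A 11·16=176, Q→A 8·25=200, R→A 9·17=153. Service 529; fixed 174; total 703.
{B}: service 430 + fixed 293 = 723
{D}: service 432 + fixed 412 = 844
{A, B, C, D}: service 398 + fixed 1105 = 1503
No other subset beats 703.

Open A only; minimum total cost 703.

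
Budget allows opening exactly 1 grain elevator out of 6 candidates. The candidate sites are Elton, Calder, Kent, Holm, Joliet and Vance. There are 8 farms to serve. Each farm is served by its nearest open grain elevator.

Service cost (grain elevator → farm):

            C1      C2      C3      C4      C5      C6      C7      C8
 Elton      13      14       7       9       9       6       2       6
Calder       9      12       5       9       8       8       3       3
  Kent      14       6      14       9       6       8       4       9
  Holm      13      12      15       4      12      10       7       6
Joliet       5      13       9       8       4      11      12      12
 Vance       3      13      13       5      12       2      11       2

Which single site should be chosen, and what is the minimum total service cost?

Choose Calder only; total service cost 57.

With exactly 1 open, each farm uses its cheapest among the chosen.
{Calder}: C1→Calder 9, C2→Calder 12, C3→Calder 5, C4→Calder 9, C5→Calder 8, C6→Calder 8, C7→Calder 3, C8→Calder 3. Service cost 57.
{Vance}: service cost 61
{Elton}: service cost 66
Among all 6 size-1 choices, {Calder} is lowest.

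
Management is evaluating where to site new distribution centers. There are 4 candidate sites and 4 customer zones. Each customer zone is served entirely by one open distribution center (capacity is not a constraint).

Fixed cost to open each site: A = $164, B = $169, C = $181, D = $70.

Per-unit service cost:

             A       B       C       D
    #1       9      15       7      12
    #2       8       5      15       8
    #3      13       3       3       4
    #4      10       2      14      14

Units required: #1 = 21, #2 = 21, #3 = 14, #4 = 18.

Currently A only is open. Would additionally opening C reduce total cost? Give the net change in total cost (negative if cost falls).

Current service cost with {A}: 719.
Adding C: each customer zone re-picks its cheapest; new service cost 537, saving 182.
Extra fixed cost: 181. Net change = 181 − 182 = -1.
(Totals: 883 → 882.)

Yes — net change −1 (cost falls by 1).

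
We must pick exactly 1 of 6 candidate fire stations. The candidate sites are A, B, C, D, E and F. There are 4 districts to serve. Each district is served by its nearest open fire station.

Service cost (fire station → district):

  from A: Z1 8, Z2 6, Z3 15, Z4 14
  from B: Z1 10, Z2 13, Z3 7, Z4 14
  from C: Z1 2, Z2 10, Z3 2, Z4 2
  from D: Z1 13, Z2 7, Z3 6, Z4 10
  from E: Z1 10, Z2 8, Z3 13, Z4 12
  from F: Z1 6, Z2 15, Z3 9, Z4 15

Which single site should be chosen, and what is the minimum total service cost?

Choose C only; total service cost 16.

With exactly 1 open, each district uses its cheapest among the chosen.
{C}: Z1→C 2, Z2→C 10, Z3→C 2, Z4→C 2. Service cost 16.
{D}: service cost 36
{A}: service cost 43
Among all 6 size-1 choices, {C} is lowest.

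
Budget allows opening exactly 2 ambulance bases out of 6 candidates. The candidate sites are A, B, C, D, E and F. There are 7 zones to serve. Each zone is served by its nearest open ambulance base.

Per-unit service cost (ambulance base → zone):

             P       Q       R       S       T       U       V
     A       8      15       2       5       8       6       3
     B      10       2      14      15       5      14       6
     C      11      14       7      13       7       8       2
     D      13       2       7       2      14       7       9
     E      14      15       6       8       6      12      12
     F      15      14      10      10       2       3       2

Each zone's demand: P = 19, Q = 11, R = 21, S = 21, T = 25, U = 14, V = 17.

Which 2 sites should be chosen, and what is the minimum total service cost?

Choose A and F; total service cost 579.

With exactly 2 open, each zone uses its cheapest among the chosen.
{A, F}: P→A 8·19=152, Q→F 14·11=154, R→A 2·21=42, S→A 5·21=105, T→F 2·25=50, U→F 3·14=42, V→F 2·17=34. Service cost 579.
{A, B}: service cost 581
{D, F}: service cost 584
Among all 15 size-2 choices, {A, F} is lowest.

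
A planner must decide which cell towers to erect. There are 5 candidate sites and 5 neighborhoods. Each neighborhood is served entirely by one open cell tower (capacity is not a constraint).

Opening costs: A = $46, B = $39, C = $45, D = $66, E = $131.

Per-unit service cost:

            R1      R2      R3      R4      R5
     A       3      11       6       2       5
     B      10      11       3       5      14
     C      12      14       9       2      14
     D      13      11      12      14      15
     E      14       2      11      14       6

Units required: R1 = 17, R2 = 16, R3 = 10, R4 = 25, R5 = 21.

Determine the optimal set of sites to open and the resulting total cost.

Open A and E; minimum total cost 475.

For any fixed open set, each neighborhood goes to its cheapest open site; total = fixed + service.
{A, E}: R1→A 3·17=51, R2→E 2·16=32, R3→A 6·10=60, R4→A 2·25=50, R5→A 5·21=105. Service 298; fixed 177; total 475.
{A, B, E}: service 268 + fixed 216 = 484
{A}: service 442 + fixed 46 = 488
{A, B, C, D, E}: R1→A 3·17=51, R2→E 2·16=32, R3→B 3·10=30, R4→A 2·25=50, R5→A 5·21=105. Service 268; fixed 327; total 595.
No other subset beats 475.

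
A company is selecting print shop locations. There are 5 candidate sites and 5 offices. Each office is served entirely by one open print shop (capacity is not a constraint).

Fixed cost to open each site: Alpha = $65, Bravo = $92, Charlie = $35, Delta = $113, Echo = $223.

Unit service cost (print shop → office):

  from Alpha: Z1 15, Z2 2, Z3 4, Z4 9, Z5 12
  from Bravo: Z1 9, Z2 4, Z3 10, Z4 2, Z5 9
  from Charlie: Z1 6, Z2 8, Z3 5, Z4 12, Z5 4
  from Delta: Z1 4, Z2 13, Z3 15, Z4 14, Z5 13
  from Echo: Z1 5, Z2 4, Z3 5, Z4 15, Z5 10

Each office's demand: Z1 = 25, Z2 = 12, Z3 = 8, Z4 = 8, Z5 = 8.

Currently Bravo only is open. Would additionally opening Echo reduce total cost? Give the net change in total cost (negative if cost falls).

Current service cost with {Bravo}: 441.
Adding Echo: each office re-picks its cheapest; new service cost 301, saving 140.
Extra fixed cost: 223. Net change = 223 − 140 = 83.
(Totals: 533 → 616.)

No — net change +83 (cost rises by 83).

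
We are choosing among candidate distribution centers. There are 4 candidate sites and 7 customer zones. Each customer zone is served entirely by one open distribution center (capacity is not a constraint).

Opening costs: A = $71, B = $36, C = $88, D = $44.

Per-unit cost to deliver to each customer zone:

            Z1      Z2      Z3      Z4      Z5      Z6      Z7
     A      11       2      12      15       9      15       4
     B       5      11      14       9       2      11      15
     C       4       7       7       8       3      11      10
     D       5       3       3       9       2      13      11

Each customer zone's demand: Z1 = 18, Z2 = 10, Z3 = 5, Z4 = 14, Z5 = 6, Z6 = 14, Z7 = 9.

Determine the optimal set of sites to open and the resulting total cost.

For any fixed open set, each customer zone goes to its cheapest open site; total = fixed + service.
{A, D}: Z1→D 5·18=90, Z2→A 2·10=20, Z3→D 3·5=15, Z4→D 9·14=126, Z5→D 2·6=12, Z6→D 13·14=182, Z7→A 4·9=36. Service 481; fixed 115; total 596.
{D}: service 554 + fixed 44 = 598
{A, B, D}: Z1→B 5·18=90, Z2→A 2·10=20, Z3→D 3·5=15, Z4→B 9·14=126, Z5→B 2·6=12, Z6→B 11·14=154, Z7→A 4·9=36. Service 453; fixed 151; total 604.
{A, B, C, D}: service 421 + fixed 239 = 660
No other subset beats 596.

Open A and D; minimum total cost 596.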